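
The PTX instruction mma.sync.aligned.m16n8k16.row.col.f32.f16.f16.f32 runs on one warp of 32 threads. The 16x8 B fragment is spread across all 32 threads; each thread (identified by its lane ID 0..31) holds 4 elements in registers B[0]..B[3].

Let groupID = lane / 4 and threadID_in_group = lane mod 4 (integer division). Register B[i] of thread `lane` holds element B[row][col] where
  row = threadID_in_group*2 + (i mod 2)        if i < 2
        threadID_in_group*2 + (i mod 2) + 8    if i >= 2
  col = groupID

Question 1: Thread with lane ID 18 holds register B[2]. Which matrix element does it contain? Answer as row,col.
L=18⇒gr=18>>2=4, th=18&3=2
[2]⇒row 2·2+0+8=12  col gr=4

12,4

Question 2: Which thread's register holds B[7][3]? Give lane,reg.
15,1

c: 3->gid=3  r: 7->r8=0,tid=3,i&1=1
L=3*4+3=15  i=0*2+1=1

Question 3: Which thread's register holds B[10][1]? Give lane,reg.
5,2

c: 1->gid=1  r: 10->r8=1,tid=1,i&1=0
L=1*4+1=5  i=1*2+0=2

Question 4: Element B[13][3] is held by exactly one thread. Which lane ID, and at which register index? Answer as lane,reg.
c:3=>grp=3  r:13=>rB=1,tig=2,lo=1
L=3*4+2=14  i=1*2+1=3

14,3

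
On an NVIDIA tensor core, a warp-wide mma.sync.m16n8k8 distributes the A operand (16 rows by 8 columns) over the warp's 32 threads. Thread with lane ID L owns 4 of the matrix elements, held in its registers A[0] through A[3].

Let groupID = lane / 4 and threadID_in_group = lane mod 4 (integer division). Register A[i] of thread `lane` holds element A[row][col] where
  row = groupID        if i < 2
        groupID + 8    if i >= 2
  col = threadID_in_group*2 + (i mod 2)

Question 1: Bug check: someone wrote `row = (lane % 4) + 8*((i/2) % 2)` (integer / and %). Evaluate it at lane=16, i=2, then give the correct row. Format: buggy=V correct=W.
buggy=8 correct=12

`(lane % 4) + 8*((i/2) % 2)`[16,2]=>8
lane 16: grp=4 (16/4), tig=0 (16%4)
i=2: r=4+8=12, c=0*2+0=0
row: 8 vs 12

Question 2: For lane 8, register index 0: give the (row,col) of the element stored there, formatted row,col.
2,0

8: gr=2,th=0
[0] (2+0,0*2+0) = (2,0)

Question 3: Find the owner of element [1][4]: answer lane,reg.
r=1->g=1,rb=0  c=4->t=2,b0=0
L=1*4+2=6  i=0*2+0=0

6,0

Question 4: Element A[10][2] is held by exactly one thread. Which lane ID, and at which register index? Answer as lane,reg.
r=10⇒gr=2,Rb=1  c=2⇒th=1,odd=0
L=2*4+1=9  i=1*2+0=2

9,2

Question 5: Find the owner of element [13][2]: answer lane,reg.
r=13→G=5,rhi=1  c=2→T=1,p=0
L=5*4+1=21  i=1*2+0=2

21,2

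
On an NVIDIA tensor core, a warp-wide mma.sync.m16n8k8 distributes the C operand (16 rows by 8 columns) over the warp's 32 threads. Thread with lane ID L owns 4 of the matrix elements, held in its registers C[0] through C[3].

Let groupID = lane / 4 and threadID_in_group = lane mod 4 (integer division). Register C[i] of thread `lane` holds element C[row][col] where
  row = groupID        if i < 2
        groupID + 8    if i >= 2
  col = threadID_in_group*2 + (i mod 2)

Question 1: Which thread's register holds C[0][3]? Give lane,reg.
1,1

r:0=>grp=0,rB=0  c:3=>tig=1,lo=1
L=0*4+1=1  i=0*2+1=1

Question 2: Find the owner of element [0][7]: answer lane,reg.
3,1

r: 0->gid=0,r8=0  c: 7->tid=3,i&1=1
L=0*4+3=3  i=0*2+1=1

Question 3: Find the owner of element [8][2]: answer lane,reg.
r: 8->gid=0,r8=1  c: 2->tid=1,i&1=0
L=0*4+1=1  i=1*2+0=2

1,2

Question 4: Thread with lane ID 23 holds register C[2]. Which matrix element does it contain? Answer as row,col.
13,6

lane 23->23/4=5, 23 mod 4=3
i=2  r:5+8->13  c:2·3+0->6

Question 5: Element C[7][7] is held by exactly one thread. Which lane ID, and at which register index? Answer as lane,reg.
31,1

r: 7->gid=7,r8=0  c: 7->tid=3,i&1=1
L=7*4+3=31  i=0*2+1=1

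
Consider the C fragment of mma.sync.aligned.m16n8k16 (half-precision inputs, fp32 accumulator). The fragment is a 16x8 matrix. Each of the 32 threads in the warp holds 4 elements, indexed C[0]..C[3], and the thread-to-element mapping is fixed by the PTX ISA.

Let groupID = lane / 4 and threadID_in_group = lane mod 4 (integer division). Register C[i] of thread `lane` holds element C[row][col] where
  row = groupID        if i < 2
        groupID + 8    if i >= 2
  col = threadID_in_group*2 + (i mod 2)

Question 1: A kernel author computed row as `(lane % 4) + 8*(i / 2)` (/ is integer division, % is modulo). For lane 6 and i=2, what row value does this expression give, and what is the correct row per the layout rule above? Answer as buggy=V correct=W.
`(lane % 4) + 8*(i / 2)`[6,2]->10
L=6->g=6>>2=1, t=6&3=2
[2]->row 1+8=9  col 2·2+0=4
row: 10 vs 9

buggy=10 correct=9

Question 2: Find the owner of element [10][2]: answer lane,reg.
r=10->g=2,rb=1  c=2->t=1,b0=0
L=2*4+1=9  i=1*2+0=2

9,2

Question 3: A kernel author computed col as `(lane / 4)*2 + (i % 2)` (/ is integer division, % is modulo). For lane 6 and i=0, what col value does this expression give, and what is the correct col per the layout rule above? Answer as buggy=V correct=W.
buggy=2 correct=4

`(lane / 4)*2 + (i % 2)`[6,0]->2
lane 6->6/4=1, 6 mod 4=2
i=0  r:1+0->1  c:2·2+0->4
col: 2 vs 4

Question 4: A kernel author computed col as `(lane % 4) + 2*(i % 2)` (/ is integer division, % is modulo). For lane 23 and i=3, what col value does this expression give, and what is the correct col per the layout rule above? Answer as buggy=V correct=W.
buggy=5 correct=7

`(lane % 4) + 2*(i % 2)`[23,3]->5
lane 23: g=5 (23/4), t=3 (23%4)
i=3: r=5+8=13, c=3*2+1=7
col: 5 vs 7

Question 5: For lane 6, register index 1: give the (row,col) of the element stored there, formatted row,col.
6: g=1,t=2
[1] (1+0,2*2+1) = (1,5)

1,5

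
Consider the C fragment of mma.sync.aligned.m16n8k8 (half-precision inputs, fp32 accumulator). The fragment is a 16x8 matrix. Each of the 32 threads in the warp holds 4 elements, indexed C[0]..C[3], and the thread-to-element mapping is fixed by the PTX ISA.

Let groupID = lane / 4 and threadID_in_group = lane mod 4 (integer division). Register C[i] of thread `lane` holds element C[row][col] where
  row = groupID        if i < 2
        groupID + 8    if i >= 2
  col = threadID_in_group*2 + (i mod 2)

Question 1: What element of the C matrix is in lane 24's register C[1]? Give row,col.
lane 24->24/4=6, 24 mod 4=0
i=1  r:6+0->6  c:2·0+1->1

6,1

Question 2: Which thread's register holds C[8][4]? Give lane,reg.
r=8⇒gr=0,Rb=1  c=4⇒th=2,odd=0
L=0*4+2=2  i=1*2+0=2

2,2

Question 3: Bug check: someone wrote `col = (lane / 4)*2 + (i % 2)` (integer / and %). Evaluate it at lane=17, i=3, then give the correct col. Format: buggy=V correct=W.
`(lane / 4)*2 + (i % 2)`[17,3]->9
L=17->gid=17>>2=4, tid=17&3=1
[3]->row 4+8=12  col 1·2+1=3
col: 9 vs 3

buggy=9 correct=3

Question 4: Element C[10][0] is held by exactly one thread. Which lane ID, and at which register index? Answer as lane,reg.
r: 10->gid=2,r8=1  c: 0->tid=0,i&1=0
L=2*4+0=8  i=1*2+0=2

8,2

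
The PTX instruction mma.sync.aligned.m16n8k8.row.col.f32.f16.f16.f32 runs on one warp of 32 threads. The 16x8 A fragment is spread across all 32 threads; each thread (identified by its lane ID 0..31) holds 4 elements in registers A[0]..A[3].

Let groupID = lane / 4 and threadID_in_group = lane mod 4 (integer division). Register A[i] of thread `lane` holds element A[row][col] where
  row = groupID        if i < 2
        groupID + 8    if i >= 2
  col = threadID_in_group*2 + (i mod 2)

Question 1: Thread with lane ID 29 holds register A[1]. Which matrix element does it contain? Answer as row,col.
29: g=7,t=1
[1] (7+0,1*2+1) = (7,3)

7,3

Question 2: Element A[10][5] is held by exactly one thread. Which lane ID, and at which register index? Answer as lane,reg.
r:10=>grp=2,rB=1  c:5=>tig=2,lo=1
L=2*4+2=10  i=1*2+1=3

10,3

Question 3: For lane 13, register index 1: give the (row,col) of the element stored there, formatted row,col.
L=13->gid=13>>2=3, tid=13&3=1
[1]->row 3+0=3  col 1·2+1=3

3,3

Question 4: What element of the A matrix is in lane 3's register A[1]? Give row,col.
lane 3: G=0 (3/4), T=3 (3%4)
i=1: r=0+0=0, c=3*2+1=7

0,7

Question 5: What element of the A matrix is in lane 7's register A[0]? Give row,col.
1,6

7: gr=1,th=3
[0] (1+0,3*2+0) = (1,6)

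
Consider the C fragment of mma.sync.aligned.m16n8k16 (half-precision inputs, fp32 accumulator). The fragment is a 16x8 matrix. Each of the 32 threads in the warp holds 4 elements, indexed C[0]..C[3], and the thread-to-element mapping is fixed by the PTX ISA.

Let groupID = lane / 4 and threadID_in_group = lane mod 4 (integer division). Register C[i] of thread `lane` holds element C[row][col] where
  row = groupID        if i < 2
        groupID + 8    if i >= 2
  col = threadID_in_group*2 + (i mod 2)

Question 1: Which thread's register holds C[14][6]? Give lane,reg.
r=14→G=6,rhi=1  c=6→T=3,p=0
L=6*4+3=27  i=1*2+0=2

27,2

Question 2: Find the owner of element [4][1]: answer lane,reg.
r=4->g=4,rb=0  c=1->t=0,b0=1
L=4*4+0=16  i=0*2+1=1

16,1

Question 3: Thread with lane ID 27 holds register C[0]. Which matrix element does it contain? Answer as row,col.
6,6

27: gid=6,tid=3
[0] (6+0,3*2+0) = (6,6)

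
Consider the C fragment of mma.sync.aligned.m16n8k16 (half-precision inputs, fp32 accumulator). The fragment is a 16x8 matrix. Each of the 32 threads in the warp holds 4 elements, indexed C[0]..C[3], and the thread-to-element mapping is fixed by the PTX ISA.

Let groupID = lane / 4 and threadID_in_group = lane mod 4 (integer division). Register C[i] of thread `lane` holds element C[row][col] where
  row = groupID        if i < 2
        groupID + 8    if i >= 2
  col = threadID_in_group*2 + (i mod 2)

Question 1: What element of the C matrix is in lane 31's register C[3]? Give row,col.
31: G=7,T=3
[3] (7+8,3*2+1) = (15,7)

15,7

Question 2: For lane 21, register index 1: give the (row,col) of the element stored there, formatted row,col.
5,3

21: gr=5,th=1
[1] (5+0,1*2+1) = (5,3)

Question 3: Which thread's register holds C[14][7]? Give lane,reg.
27,3

r:14=>grp=6,rB=1  c:7=>tig=3,lo=1
L=6*4+3=27  i=1*2+1=3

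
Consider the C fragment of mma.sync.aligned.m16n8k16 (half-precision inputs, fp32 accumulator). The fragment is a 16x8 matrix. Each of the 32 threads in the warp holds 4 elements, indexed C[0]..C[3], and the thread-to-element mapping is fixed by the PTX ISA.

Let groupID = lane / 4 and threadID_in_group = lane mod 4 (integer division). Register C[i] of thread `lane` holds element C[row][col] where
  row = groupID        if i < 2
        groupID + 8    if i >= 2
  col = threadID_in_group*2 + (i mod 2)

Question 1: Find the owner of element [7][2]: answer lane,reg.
r=7→G=7,rhi=0  c=2→T=1,p=0
L=7*4+1=29  i=0*2+0=0

29,0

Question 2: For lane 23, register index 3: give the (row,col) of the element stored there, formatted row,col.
13,7

23: G=5,T=3
[3] (5+8,3*2+1) = (13,7)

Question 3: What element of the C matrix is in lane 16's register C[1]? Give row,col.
lane 16=>16/4=4, 16 mod 4=0
i=1  r:4+0=>4  c:2·0+1=>1

4,1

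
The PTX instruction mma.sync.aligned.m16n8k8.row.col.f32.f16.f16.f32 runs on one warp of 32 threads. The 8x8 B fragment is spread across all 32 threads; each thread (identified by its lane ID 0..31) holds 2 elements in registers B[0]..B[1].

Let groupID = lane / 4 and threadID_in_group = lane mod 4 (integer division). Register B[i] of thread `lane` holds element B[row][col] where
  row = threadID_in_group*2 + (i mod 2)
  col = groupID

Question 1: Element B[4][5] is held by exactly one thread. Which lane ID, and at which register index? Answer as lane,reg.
c=5->g=5  r=4->t=2,b0=0
L=5*4+2=22  i=0=0

22,0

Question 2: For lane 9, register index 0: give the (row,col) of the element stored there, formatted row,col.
2,2

L=9→G=9>>2=2, T=9&3=1
[0]→row 1·2+0=2  col G=2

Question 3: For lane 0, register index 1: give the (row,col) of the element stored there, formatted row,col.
1,0

L=0=>grp=0>>2=0, tig=0&3=0
[1]=>row 0·2+1=1  col grp=0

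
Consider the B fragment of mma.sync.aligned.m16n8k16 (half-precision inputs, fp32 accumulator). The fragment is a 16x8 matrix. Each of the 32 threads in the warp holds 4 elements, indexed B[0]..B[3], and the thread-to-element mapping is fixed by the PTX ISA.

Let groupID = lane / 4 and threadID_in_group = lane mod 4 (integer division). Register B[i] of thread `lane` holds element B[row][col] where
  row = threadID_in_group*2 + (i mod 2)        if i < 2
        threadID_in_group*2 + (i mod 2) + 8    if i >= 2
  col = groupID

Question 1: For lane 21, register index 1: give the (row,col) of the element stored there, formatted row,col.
3,5

lane 21: grp=5 (21/4), tig=1 (21%4)
i=1: r=1*2+1+0=3, c=grp=5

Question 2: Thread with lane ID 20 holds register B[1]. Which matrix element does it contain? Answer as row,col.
1,5

20: grp=5,tig=0
[1] (0*2+1+0,5) = (1,5)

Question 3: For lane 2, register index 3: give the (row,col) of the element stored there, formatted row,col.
13,0

lane 2→2/4=0, 2 mod 4=2
i=3  r:2·2+1+8→13  c:0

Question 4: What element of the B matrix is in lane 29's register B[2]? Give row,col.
lane 29->29/4=7, 29 mod 4=1
i=2  r:2·1+0+8->10  c:7

10,7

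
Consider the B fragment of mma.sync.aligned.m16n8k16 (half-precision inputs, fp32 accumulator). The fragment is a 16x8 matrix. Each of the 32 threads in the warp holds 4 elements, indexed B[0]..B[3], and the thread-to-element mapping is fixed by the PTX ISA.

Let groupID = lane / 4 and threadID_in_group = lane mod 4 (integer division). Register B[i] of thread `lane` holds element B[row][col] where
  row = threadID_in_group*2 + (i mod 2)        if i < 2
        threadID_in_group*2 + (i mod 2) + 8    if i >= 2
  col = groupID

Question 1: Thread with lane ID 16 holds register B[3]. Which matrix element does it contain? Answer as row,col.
9,4

lane 16=>16/4=4, 16 mod 4=0
i=3  r:2·0+1+8=>9  c:4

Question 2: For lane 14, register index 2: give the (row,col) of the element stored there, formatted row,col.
12,3

14: grp=3,tig=2
[2] (2*2+0+8,3) = (12,3)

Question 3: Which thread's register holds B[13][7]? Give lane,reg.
c=7⇒gr=7  r=13⇒Rb=1,th=2,odd=1
L=7*4+2=30  i=1*2+1=3

30,3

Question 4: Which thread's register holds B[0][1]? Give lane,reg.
4,0

c=1→G=1  r=0→rhi=0,T=0,p=0
L=1*4+0=4  i=0*2+0=0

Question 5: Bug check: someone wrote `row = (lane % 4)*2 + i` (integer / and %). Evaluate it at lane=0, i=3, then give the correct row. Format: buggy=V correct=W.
`(lane % 4)*2 + i`[0,3]⇒3
lane 0: gr=0 (0/4), th=0 (0%4)
i=3: r=0*2+1+8=9, c=gr=0
row: 3 vs 9

buggy=3 correct=9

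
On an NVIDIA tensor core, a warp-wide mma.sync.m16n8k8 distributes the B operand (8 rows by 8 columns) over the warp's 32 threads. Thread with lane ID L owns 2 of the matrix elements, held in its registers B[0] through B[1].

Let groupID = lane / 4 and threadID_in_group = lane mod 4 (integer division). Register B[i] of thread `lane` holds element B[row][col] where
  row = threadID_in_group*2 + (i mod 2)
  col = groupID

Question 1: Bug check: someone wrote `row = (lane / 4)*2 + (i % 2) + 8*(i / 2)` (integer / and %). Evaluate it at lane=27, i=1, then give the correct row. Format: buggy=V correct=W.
buggy=13 correct=7

`(lane / 4)*2 + (i % 2) + 8*(i / 2)`[27,1]⇒13
lane 27: gr=6 (27/4), th=3 (27%4)
i=1: r=3*2+1=7, c=gr=6
row: 13 vs 7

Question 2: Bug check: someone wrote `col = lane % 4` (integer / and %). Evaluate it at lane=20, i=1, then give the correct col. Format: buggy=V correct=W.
buggy=0 correct=5

`lane % 4`[20,1]→0
lane 20→20/4=5, 20 mod 4=0
i=1  r:2·0+1→1  c:5
col: 0 vs 5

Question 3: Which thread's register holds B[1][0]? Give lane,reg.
c=0⇒gr=0  r=1⇒th=0,odd=1
L=0*4+0=0  i=1=1

0,1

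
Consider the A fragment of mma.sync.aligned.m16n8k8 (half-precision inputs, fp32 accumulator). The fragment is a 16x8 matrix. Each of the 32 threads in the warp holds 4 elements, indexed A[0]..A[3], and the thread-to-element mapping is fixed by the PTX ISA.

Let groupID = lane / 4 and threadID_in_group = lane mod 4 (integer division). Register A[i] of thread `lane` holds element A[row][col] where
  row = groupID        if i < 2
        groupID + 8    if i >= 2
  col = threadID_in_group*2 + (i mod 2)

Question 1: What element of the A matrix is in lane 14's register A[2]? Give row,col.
11,4

14: grp=3,tig=2
[2] (3+8,2*2+0) = (11,4)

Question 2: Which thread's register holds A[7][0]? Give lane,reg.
r=7→G=7,rhi=0  c=0→T=0,p=0
L=7*4+0=28  i=0*2+0=0

28,0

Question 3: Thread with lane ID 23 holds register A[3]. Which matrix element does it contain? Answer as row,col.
13,7

lane 23→23/4=5, 23 mod 4=3
i=3  r:5+8→13  c:2·3+1→7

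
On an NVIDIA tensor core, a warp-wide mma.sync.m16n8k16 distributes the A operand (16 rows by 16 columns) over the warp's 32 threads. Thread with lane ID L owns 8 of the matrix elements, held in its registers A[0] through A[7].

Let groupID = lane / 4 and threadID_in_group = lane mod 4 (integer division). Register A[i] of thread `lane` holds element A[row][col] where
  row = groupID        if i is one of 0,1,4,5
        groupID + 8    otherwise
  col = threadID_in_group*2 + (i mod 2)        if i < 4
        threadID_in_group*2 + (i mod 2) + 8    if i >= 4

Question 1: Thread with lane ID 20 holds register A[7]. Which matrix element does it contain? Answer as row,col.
13,9

lane 20: gr=5 (20/4), th=0 (20%4)
i=7: r=5+8=13, c=0*2+1+8=9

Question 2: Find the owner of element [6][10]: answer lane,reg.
r: 6->gid=6,r8=0  c: 10->c8=1,tid=1,i&1=0
L=6*4+1=25  i=1*4+0*2+0=4

25,4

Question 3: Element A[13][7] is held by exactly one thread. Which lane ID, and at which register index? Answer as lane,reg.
r:13=>grp=5,rB=1  c:7=>cB=0,tig=3,lo=1
L=5*4+3=23  i=0*4+1*2+1=3

23,3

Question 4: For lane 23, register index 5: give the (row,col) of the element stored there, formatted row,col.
5,15

lane 23->23/4=5, 23 mod 4=3
i=5  r:5+0->5  c:2·3+1+8->15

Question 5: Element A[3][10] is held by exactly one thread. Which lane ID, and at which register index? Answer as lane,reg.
13,4

r=3⇒gr=3,Rb=0  c=10⇒Cb=1,th=1,odd=0
L=3*4+1=13  i=1*4+0*2+0=4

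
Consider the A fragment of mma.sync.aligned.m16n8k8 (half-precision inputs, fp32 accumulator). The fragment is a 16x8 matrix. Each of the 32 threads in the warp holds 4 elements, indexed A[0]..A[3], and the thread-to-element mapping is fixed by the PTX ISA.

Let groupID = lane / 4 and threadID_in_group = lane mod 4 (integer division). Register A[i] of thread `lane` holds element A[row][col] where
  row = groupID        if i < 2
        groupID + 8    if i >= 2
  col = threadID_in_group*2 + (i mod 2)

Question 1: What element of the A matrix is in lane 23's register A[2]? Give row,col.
13,6

23: grp=5,tig=3
[2] (5+8,3*2+0) = (13,6)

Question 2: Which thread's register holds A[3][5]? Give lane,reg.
r=3→G=3,rhi=0  c=5→T=2,p=1
L=3*4+2=14  i=0*2+1=1

14,1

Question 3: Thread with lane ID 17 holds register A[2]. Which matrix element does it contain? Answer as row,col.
L=17⇒gr=17>>2=4, th=17&3=1
[2]⇒row 4+8=12  col 1·2+0=2

12,2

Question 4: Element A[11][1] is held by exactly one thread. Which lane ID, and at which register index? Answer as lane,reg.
r:11=>grp=3,rB=1  c:1=>tig=0,lo=1
L=3*4+0=12  i=1*2+1=3

12,3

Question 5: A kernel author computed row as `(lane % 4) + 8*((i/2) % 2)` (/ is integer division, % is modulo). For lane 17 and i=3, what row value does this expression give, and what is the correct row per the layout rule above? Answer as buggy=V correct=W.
buggy=9 correct=12

`(lane % 4) + 8*((i/2) % 2)`[17,3]→9
lane 17: G=4 (17/4), T=1 (17%4)
i=3: r=4+8=12, c=1*2+1=3
row: 9 vs 12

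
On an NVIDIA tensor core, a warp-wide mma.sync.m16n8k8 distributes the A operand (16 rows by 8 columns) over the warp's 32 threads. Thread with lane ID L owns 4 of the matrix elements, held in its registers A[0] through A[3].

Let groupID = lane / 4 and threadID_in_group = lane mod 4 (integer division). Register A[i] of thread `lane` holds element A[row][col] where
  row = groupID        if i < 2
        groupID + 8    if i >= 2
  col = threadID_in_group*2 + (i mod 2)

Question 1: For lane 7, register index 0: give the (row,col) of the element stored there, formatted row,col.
lane 7⇒7/4=1, 7 mod 4=3
i=0  r:1+0⇒1  c:2·3+0⇒6

1,6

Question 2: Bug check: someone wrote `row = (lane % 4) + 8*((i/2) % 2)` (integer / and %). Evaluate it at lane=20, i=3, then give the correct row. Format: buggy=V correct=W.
`(lane % 4) + 8*((i/2) % 2)`[20,3]->8
L=20->g=20>>2=5, t=20&3=0
[3]->row 5+8=13  col 0·2+1=1
row: 8 vs 13

buggy=8 correct=13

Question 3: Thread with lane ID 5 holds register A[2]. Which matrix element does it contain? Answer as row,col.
L=5->g=5>>2=1, t=5&3=1
[2]->row 1+8=9  col 1·2+0=2

9,2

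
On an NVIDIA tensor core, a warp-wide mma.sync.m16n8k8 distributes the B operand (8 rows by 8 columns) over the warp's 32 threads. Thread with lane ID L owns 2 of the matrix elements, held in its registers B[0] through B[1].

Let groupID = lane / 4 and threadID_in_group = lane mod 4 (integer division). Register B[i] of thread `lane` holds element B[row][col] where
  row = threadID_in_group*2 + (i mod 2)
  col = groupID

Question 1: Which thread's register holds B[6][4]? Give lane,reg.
19,0

c:4=>grp=4  r:6=>tig=3,lo=0
L=4*4+3=19  i=0=0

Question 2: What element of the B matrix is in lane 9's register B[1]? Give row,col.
3,2

lane 9: g=2 (9/4), t=1 (9%4)
i=1: r=1*2+1=3, c=g=2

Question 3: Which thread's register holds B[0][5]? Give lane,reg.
20,0

c:5=>grp=5  r:0=>tig=0,lo=0
L=5*4+0=20  i=0=0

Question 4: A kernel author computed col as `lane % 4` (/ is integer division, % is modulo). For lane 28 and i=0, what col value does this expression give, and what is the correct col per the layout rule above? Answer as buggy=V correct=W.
buggy=0 correct=7

`lane % 4`[28,0]⇒0
lane 28: gr=7 (28/4), th=0 (28%4)
i=0: r=0*2+0=0, c=gr=7
col: 0 vs 7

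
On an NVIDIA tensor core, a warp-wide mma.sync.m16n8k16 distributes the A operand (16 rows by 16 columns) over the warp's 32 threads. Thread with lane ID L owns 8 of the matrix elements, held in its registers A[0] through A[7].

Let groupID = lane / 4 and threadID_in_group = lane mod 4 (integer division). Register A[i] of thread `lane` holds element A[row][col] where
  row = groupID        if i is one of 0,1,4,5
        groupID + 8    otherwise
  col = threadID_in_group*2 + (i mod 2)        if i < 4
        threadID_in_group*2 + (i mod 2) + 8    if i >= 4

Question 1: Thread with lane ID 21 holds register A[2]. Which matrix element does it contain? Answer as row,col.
lane 21: g=5 (21/4), t=1 (21%4)
i=2: r=5+8=13, c=1*2+0+0=2

13,2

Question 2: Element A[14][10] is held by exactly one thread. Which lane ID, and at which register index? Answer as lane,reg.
r=14->g=6,rb=1  c=10->cb=1,t=1,b0=0
L=6*4+1=25  i=1*4+1*2+0=6

25,6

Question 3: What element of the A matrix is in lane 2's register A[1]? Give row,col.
L=2=>grp=2>>2=0, tig=2&3=2
[1]=>row 0+0=0  col 2·2+1+0=5

0,5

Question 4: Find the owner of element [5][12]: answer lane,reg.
r: 5->gid=5,r8=0  c: 12->c8=1,tid=2,i&1=0
L=5*4+2=22  i=1*4+0*2+0=4

22,4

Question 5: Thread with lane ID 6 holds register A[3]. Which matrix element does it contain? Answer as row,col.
9,5

L=6⇒gr=6>>2=1, th=6&3=2
[3]⇒row 1+8=9  col 2·2+1+0=5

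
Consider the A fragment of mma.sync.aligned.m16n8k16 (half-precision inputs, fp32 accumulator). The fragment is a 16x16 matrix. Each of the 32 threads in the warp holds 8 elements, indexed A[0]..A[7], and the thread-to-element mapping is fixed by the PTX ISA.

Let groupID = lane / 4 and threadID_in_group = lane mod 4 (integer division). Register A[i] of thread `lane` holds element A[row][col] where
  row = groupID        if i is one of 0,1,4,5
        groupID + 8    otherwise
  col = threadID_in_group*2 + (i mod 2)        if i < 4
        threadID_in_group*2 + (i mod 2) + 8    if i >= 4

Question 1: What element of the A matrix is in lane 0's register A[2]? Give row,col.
8,0

lane 0: grp=0 (0/4), tig=0 (0%4)
i=2: r=0+8=8, c=0*2+0+0=0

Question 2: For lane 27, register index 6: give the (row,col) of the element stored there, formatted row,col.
14,14

27: grp=6,tig=3
[6] (6+8,3*2+0+8) = (14,14)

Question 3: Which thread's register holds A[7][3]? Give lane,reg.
r=7→G=7,rhi=0  c=3→chi=0,T=1,p=1
L=7*4+1=29  i=0*4+0*2+1=1

29,1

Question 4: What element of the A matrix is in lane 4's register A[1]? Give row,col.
1,1

4: g=1,t=0
[1] (1+0,0*2+1+0) = (1,1)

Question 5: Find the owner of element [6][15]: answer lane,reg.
r=6->g=6,rb=0  c=15->cb=1,t=3,b0=1
L=6*4+3=27  i=1*4+0*2+1=5

27,5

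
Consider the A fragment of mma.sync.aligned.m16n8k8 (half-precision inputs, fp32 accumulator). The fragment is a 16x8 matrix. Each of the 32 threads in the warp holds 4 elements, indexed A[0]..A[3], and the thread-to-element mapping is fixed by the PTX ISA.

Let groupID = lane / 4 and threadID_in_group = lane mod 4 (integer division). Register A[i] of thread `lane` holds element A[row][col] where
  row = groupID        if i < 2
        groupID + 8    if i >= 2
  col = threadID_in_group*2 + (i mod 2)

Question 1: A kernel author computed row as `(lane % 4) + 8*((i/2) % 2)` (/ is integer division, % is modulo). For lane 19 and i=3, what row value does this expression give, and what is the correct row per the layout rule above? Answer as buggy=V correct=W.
`(lane % 4) + 8*((i/2) % 2)`[19,3]→11
L=19→G=19>>2=4, T=19&3=3
[3]→row 4+8=12  col 3·2+1=7
row: 11 vs 12

buggy=11 correct=12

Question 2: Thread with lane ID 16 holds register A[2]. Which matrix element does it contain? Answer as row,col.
12,0

16: grp=4,tig=0
[2] (4+8,0*2+0) = (12,0)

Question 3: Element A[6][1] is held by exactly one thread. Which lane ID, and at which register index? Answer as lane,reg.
r:6=>grp=6,rB=0  c:1=>tig=0,lo=1
L=6*4+0=24  i=0*2+1=1

24,1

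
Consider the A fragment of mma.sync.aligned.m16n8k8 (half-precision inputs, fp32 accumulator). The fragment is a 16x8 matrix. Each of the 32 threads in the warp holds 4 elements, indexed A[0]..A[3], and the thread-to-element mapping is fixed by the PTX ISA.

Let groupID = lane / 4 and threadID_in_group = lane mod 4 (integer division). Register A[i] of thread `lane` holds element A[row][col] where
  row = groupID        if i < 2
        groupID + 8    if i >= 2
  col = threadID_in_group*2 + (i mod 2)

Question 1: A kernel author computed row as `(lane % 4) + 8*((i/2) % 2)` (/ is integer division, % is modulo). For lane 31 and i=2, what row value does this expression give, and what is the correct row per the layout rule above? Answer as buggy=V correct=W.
buggy=11 correct=15

`(lane % 4) + 8*((i/2) % 2)`[31,2]→11
lane 31: G=7 (31/4), T=3 (31%4)
i=2: r=7+8=15, c=3*2+0=6
row: 11 vs 15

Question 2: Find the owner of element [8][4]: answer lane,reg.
r=8⇒gr=0,Rb=1  c=4⇒th=2,odd=0
L=0*4+2=2  i=1*2+0=2

2,2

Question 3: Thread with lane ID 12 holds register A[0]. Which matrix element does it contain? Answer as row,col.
lane 12->12/4=3, 12 mod 4=0
i=0  r:3+0->3  c:2·0+0->0

3,0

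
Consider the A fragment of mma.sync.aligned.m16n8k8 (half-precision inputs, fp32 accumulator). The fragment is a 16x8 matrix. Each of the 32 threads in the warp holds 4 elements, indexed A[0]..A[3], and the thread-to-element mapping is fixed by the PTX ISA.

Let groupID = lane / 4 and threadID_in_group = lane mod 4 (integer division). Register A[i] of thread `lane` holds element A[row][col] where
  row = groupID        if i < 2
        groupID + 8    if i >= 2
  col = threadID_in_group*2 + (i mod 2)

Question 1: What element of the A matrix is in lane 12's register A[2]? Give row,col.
lane 12⇒12/4=3, 12 mod 4=0
i=2  r:3+8⇒11  c:2·0+0⇒0

11,0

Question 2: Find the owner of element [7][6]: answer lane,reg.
r: 7->gid=7,r8=0  c: 6->tid=3,i&1=0
L=7*4+3=31  i=0*2+0=0

31,0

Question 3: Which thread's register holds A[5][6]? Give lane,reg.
23,0

r=5→G=5,rhi=0  c=6→T=3,p=0
L=5*4+3=23  i=0*2+0=0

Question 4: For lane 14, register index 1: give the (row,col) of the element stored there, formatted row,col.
3,5

14: gr=3,th=2
[1] (3+0,2*2+1) = (3,5)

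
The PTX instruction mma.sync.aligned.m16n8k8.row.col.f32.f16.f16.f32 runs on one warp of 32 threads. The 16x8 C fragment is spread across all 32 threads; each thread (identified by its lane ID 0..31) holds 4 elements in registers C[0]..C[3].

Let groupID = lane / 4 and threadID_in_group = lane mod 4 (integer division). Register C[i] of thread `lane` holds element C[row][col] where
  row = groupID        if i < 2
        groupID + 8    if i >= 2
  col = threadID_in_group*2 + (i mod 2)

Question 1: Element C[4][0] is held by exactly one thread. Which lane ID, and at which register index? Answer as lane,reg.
16,0

r:4=>grp=4,rB=0  c:0=>tig=0,lo=0
L=4*4+0=16  i=0*2+0=0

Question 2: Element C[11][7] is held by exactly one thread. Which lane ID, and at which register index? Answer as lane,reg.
15,3

r=11⇒gr=3,Rb=1  c=7⇒th=3,odd=1
L=3*4+3=15  i=1*2+1=3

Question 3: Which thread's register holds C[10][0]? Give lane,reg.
r=10->g=2,rb=1  c=0->t=0,b0=0
L=2*4+0=8  i=1*2+0=2

8,2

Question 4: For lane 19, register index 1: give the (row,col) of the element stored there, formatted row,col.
lane 19: G=4 (19/4), T=3 (19%4)
i=1: r=4+0=4, c=3*2+1=7

4,7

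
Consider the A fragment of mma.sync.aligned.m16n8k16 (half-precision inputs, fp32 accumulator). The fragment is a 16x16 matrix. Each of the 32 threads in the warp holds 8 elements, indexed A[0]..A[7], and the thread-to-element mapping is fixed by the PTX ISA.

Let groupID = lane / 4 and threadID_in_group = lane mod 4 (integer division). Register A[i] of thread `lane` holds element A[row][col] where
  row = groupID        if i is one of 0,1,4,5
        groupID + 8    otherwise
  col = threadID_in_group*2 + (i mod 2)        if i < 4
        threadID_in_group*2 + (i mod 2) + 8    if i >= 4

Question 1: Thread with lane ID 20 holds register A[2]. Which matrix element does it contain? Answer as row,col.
L=20->g=20>>2=5, t=20&3=0
[2]->row 5+8=13  col 0·2+0+0=0

13,0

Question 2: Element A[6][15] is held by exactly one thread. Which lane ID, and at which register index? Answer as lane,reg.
r=6⇒gr=6,Rb=0  c=15⇒Cb=1,th=3,odd=1
L=6*4+3=27  i=1*4+0*2+1=5

27,5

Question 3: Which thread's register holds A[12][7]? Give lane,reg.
19,3

r=12->g=4,rb=1  c=7->cb=0,t=3,b0=1
L=4*4+3=19  i=0*4+1*2+1=3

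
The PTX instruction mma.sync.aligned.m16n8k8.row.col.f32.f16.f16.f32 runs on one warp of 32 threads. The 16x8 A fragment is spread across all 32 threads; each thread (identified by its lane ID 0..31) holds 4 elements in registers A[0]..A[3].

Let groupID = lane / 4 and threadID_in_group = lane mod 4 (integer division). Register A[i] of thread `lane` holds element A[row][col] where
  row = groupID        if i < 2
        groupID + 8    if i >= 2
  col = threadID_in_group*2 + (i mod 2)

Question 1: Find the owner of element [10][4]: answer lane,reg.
10,2

r=10->g=2,rb=1  c=4->t=2,b0=0
L=2*4+2=10  i=1*2+0=2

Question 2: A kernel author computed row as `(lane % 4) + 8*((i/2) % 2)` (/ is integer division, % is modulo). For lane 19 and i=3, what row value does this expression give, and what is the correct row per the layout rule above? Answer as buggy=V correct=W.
buggy=11 correct=12

`(lane % 4) + 8*((i/2) % 2)`[19,3]=>11
19: grp=4,tig=3
[3] (4+8,3*2+1) = (12,7)
row: 11 vs 12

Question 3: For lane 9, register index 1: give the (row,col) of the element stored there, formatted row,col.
2,3

L=9→G=9>>2=2, T=9&3=1
[1]→row 2+0=2  col 1·2+1=3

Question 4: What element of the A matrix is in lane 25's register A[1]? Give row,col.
lane 25⇒25/4=6, 25 mod 4=1
i=1  r:6+0⇒6  c:2·1+1⇒3

6,3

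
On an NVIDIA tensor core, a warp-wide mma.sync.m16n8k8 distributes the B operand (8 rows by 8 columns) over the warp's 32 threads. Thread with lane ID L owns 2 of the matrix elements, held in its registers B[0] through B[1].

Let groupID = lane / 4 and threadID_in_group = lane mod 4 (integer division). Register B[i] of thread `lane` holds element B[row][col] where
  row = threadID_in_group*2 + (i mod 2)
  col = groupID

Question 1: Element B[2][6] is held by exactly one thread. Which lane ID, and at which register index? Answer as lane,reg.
25,0

c=6→G=6  r=2→T=1,p=0
L=6*4+1=25  i=0=0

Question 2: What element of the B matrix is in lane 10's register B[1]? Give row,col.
5,2

lane 10→10/4=2, 10 mod 4=2
i=1  r:2·2+1→5  c:2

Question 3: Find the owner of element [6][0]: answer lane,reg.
3,0

c=0⇒gr=0  r=6⇒th=3,odd=0
L=0*4+3=3  i=0=0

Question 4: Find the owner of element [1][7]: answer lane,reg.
c=7→G=7  r=1→T=0,p=1
L=7*4+0=28  i=1=1

28,1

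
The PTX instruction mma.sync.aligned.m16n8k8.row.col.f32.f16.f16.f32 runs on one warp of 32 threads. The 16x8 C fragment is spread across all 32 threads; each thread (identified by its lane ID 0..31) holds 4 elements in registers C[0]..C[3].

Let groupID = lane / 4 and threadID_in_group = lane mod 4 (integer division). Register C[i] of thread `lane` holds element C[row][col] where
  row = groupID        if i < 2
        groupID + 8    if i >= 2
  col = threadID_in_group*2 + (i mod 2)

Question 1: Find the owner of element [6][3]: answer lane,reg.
25,1

r=6→G=6,rhi=0  c=3→T=1,p=1
L=6*4+1=25  i=0*2+1=1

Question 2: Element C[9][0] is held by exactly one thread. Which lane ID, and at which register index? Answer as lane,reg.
r=9->g=1,rb=1  c=0->t=0,b0=0
L=1*4+0=4  i=1*2+0=2

4,2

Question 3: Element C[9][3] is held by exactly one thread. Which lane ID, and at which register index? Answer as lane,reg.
5,3

r:9=>grp=1,rB=1  c:3=>tig=1,lo=1
L=1*4+1=5  i=1*2+1=3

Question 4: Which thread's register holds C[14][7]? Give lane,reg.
r=14→G=6,rhi=1  c=7→T=3,p=1
L=6*4+3=27  i=1*2+1=3

27,3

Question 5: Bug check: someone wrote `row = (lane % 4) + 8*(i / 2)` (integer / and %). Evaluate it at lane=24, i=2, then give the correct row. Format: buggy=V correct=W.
buggy=8 correct=14

`(lane % 4) + 8*(i / 2)`[24,2]⇒8
24: gr=6,th=0
[2] (6+8,0*2+0) = (14,0)
row: 8 vs 14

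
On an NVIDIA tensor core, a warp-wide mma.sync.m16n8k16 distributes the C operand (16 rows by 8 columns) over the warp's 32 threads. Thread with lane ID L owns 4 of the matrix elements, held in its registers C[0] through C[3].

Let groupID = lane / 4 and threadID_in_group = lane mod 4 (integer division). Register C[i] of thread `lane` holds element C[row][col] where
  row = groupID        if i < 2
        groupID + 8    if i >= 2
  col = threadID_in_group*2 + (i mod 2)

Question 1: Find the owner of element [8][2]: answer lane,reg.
r:8=>grp=0,rB=1  c:2=>tig=1,lo=0
L=0*4+1=1  i=1*2+0=2

1,2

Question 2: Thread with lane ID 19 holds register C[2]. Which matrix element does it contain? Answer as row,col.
12,6

lane 19: gid=4 (19/4), tid=3 (19%4)
i=2: r=4+8=12, c=3*2+0=6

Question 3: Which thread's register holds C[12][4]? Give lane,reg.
r:12=>grp=4,rB=1  c:4=>tig=2,lo=0
L=4*4+2=18  i=1*2+0=2

18,2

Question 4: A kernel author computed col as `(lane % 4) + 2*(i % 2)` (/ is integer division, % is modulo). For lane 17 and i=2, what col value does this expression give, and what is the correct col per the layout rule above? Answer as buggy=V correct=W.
buggy=1 correct=2

`(lane % 4) + 2*(i % 2)`[17,2]→1
lane 17→17/4=4, 17 mod 4=1
i=2  r:4+8→12  c:2·1+0→2
col: 1 vs 2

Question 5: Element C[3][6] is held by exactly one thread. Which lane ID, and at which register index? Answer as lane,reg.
r:3=>grp=3,rB=0  c:6=>tig=3,lo=0
L=3*4+3=15  i=0*2+0=0

15,0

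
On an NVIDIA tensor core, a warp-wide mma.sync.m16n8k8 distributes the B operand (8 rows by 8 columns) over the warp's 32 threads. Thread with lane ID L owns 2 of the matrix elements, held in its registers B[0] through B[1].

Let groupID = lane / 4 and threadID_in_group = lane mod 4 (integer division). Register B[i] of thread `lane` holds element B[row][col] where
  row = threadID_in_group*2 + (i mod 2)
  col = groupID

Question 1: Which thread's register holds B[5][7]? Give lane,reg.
30,1

c:7=>grp=7  r:5=>tig=2,lo=1
L=7*4+2=30  i=1=1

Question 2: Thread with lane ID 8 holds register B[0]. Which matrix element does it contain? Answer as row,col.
0,2

lane 8->8/4=2, 8 mod 4=0
i=0  r:2·0+0->0  c:2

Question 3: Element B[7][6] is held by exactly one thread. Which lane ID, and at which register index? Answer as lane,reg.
c: 6->gid=6  r: 7->tid=3,i&1=1
L=6*4+3=27  i=1=1

27,1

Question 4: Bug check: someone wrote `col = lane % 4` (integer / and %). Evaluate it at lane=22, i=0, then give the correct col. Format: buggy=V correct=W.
buggy=2 correct=5

`lane % 4`[22,0]→2
22: G=5,T=2
[0] (2*2+0,5) = (4,5)
col: 2 vs 5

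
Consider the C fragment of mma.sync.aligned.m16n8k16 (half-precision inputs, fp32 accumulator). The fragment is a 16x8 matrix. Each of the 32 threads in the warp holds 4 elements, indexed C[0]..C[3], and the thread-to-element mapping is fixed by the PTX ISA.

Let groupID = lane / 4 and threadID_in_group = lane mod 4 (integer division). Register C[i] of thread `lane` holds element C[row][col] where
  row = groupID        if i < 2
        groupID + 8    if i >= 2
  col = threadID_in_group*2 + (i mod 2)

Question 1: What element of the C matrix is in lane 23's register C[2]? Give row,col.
lane 23: gid=5 (23/4), tid=3 (23%4)
i=2: r=5+8=13, c=3*2+0=6

13,6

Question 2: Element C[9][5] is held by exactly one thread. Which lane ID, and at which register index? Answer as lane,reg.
6,3

r=9→G=1,rhi=1  c=5→T=2,p=1
L=1*4+2=6  i=1*2+1=3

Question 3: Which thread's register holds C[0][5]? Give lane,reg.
2,1

r: 0->gid=0,r8=0  c: 5->tid=2,i&1=1
L=0*4+2=2  i=0*2+1=1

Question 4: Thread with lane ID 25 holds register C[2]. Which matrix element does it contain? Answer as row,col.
14,2

25: g=6,t=1
[2] (6+8,1*2+0) = (14,2)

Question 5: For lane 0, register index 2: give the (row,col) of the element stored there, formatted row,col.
8,0

0: gr=0,th=0
[2] (0+8,0*2+0) = (8,0)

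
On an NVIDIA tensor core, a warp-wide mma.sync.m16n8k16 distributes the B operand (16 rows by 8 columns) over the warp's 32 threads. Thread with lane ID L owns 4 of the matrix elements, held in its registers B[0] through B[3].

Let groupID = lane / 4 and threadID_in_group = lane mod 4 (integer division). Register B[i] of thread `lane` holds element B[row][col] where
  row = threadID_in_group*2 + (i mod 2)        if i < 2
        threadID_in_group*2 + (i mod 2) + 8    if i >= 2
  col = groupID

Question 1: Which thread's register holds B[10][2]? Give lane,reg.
c=2→G=2  r=10→rhi=1,T=1,p=0
L=2*4+1=9  i=1*2+0=2

9,2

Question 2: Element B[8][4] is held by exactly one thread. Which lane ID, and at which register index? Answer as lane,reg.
16,2

c=4->g=4  r=8->rb=1,t=0,b0=0
L=4*4+0=16  i=1*2+0=2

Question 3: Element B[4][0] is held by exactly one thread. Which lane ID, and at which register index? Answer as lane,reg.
2,0

c=0⇒gr=0  r=4⇒Rb=0,th=2,odd=0
L=0*4+2=2  i=0*2+0=0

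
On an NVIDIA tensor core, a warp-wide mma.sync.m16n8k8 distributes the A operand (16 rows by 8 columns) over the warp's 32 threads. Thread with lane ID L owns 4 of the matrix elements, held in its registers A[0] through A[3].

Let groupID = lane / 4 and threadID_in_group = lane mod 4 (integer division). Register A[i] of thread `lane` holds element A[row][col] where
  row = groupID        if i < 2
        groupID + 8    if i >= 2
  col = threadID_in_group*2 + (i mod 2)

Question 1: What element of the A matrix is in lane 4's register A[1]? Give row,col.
1,1

4: grp=1,tig=0
[1] (1+0,0*2+1) = (1,1)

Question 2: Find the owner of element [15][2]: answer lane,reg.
29,2

r: 15->gid=7,r8=1  c: 2->tid=1,i&1=0
L=7*4+1=29  i=1*2+0=2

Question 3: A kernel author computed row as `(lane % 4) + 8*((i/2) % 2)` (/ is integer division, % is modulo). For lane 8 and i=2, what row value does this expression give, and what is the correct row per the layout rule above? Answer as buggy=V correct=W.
buggy=8 correct=10

`(lane % 4) + 8*((i/2) % 2)`[8,2]->8
8: g=2,t=0
[2] (2+8,0*2+0) = (10,0)
row: 8 vs 10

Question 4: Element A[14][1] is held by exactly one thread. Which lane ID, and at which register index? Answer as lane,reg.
r=14⇒gr=6,Rb=1  c=1⇒th=0,odd=1
L=6*4+0=24  i=1*2+1=3

24,3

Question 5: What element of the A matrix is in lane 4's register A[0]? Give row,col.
L=4⇒gr=4>>2=1, th=4&3=0
[0]⇒row 1+0=1  col 0·2+0=0

1,0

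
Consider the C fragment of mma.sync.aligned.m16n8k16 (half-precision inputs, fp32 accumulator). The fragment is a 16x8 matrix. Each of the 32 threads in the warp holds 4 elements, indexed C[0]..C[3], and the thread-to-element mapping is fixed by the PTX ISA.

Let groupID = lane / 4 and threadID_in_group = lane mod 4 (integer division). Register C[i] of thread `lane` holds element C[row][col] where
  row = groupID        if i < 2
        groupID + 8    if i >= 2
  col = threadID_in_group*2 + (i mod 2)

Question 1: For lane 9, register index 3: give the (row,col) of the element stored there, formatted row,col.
lane 9: g=2 (9/4), t=1 (9%4)
i=3: r=2+8=10, c=1*2+1=3

10,3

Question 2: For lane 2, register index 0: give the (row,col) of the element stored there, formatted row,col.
0,4

lane 2⇒2/4=0, 2 mod 4=2
i=0  r:0+0⇒0  c:2·2+0⇒4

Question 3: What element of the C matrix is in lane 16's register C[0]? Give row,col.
lane 16->16/4=4, 16 mod 4=0
i=0  r:4+0->4  c:2·0+0->0

4,0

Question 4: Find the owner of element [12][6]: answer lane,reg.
19,2

r:12=>grp=4,rB=1  c:6=>tig=3,lo=0
L=4*4+3=19  i=1*2+0=2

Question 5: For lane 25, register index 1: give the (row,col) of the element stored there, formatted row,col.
6,3

25: gid=6,tid=1
[1] (6+0,1*2+1) = (6,3)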